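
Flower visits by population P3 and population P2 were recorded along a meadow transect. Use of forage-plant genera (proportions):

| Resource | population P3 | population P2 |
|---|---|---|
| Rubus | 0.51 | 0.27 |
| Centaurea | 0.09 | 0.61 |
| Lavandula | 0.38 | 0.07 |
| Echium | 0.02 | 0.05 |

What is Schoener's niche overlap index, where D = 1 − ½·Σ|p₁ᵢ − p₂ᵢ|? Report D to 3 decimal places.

0.450

Σ|p₁ᵢ − p₂ᵢ| = 0.24 + 0.52 + 0.31 + 0.03 = 1.10
D = 1 − ½ × 1.10 = 1 − 0.550 = 0.45000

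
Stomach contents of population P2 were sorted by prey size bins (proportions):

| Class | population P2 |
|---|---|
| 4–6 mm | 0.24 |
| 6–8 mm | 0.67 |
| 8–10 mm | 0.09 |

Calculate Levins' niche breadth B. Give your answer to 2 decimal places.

Σpᵢ² = 0.24² + 0.67² + 0.09² = 0.0576 + 0.4489 + 0.0081 = 0.5146
B = 1 / 0.5146 = 1.9433

1.94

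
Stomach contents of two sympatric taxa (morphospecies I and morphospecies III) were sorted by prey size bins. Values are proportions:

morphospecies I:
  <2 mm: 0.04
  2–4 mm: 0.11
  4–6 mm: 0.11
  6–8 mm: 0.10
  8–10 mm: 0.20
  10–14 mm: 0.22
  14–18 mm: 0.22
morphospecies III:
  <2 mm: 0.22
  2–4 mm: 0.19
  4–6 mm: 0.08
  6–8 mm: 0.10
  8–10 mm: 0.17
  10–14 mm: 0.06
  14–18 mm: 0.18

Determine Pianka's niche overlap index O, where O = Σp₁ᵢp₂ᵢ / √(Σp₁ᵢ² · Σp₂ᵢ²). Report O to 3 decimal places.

0.800

Σ p₁ᵢp₂ᵢ = 0.0088 + 0.0209 + 0.0088 + 0.0100 + 0.0340 + 0.0132 + 0.0396 = 0.1353
Σp_1ᵢ² = 0.04² + 0.11² + 0.11² + 0.10² + 0.20² + 0.22² + 0.22² = 0.0016 + 0.0121 + 0.0121 + 0.0100 + 0.0400 + 0.0484 + 0.0484 = 0.1726
Σp_2ᵢ² = 0.22² + 0.19² + 0.08² + 0.10² + 0.17² + 0.06² + 0.18² = 0.0484 + 0.0361 + 0.0064 + 0.0100 + 0.0289 + 0.0036 + 0.0324 = 0.1658
O = 0.1353 / √(0.1726 × 0.1658) = 0.1353 / 0.169166 = 0.79981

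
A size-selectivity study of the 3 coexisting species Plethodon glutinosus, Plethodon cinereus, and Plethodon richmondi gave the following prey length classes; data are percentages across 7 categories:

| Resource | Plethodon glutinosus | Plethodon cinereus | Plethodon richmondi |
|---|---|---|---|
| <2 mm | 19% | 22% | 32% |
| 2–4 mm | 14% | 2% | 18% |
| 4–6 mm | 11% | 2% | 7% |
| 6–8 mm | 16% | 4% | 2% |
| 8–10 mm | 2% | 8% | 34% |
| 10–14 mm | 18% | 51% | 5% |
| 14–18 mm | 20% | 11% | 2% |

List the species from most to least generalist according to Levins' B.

Convert percentages to proportions (divide by 100).
Σp_glutᵢ² = 0.19² + 0.14² + 0.11² + 0.16² + 0.02² + 0.18² + 0.20² = 0.0361 + 0.0196 + 0.0121 + 0.0256 + 0.0004 + 0.0324 + 0.0400 = 0.1662
B_glut = 1 / 0.1662 = 6.0168
Σp_cineᵢ² = 0.22² + 0.02² + 0.02² + 0.04² + 0.08² + 0.51² + 0.11² = 0.0484 + 0.0004 + 0.0004 + 0.0016 + 0.0064 + 0.2601 + 0.0121 = 0.3294
B_cine = 1 / 0.3294 = 3.0358
Σp_richᵢ² = 0.32² + 0.18² + 0.07² + 0.02² + 0.34² + 0.05² + 0.02² = 0.1024 + 0.0324 + 0.0049 + 0.0004 + 0.1156 + 0.0025 + 0.0004 = 0.2586
B_rich = 1 / 0.2586 = 3.8670
Ranking by B (broadest → narrowest): Plethodon glutinosus (6.02) > Plethodon richmondi (3.87) > Plethodon cinereus (3.04)

Plethodon glutinosus > Plethodon richmondi > Plethodon cinereus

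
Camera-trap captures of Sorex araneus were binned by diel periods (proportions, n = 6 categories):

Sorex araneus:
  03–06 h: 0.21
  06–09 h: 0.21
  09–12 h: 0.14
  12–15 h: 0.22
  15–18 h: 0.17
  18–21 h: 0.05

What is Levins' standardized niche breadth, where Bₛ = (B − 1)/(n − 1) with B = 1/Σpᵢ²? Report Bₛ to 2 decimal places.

0.87

Σpᵢ² = 0.21² + 0.21² + 0.14² + 0.22² + 0.17² + 0.05² = 0.0441 + 0.0441 + 0.0196 + 0.0484 + 0.0289 + 0.0025 = 0.1876
B = 1 / 0.1876 = 5.3305
Bₛ = (B − 1)/(n − 1) = (5.3305 − 1)/(6 − 1) = 4.3305/5 = 0.8661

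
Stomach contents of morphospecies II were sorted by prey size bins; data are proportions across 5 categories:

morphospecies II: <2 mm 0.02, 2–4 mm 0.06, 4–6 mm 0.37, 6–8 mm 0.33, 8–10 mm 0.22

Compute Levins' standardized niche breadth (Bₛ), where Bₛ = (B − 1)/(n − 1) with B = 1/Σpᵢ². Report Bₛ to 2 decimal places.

Σpᵢ² = 0.02² + 0.06² + 0.37² + 0.33² + 0.22² = 0.0004 + 0.0036 + 0.1369 + 0.1089 + 0.0484 = 0.2982
B = 1 / 0.2982 = 3.3535
Bₛ = (B − 1)/(n − 1) = (3.3535 − 1)/(5 − 1) = 2.3535/4 = 0.5884

0.59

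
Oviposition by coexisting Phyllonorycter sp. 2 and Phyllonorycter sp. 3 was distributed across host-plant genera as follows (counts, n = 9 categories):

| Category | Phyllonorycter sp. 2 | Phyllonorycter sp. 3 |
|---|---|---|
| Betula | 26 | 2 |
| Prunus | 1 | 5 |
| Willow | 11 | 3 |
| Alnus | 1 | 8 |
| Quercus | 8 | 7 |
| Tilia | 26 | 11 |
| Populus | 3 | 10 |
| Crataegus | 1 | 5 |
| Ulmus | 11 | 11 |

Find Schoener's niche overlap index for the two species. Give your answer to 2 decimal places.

Proportions for Phyllonorycter sp. 2 (n=88): 26/88=0.2955, 1/88=0.0114, 11/88=0.1250, 1/88=0.0114, 8/88=0.0909, 26/88=0.2955, 3/88=0.0341, 1/88=0.0114, 11/88=0.1250
Proportions for Phyllonorycter sp. 3 (n=62): 2/62=0.0323, 5/62=0.0806, 3/62=0.0484, 8/62=0.1290, 7/62=0.1129, 11/62=0.1774, 10/62=0.1613, 5/62=0.0806, 11/62=0.1774
Σ|p₁ᵢ − p₂ᵢ| = 0.2632 + 0.0692 + 0.0766 + 0.1176 + 0.0220 + 0.1181 + 0.1272 + 0.0692 + 0.0524 = 0.9155
D = 1 − ½ × 0.9155 = 1 − 0.45775 = 0.54225

0.54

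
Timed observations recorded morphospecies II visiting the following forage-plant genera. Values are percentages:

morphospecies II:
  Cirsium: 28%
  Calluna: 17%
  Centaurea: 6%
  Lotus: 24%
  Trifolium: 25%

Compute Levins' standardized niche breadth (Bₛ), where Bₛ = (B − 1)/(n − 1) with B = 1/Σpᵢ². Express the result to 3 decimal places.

0.832

Convert percentages to proportions (divide by 100).
Σpᵢ² = 0.28² + 0.17² + 0.06² + 0.24² + 0.25² = 0.0784 + 0.0289 + 0.0036 + 0.0576 + 0.0625 = 0.2310
B = 1 / 0.2310 = 4.32900
Bₛ = (B − 1)/(n − 1) = (4.32900 − 1)/(5 − 1) = 3.32900/4 = 0.83225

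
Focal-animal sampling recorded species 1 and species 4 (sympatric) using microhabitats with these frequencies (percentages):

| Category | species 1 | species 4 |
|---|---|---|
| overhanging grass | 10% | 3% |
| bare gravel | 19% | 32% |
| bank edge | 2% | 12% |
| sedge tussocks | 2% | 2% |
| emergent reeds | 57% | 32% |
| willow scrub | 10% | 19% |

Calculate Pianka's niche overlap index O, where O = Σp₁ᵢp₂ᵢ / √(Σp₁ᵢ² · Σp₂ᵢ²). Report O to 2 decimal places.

0.86

Convert percentages to proportions (divide by 100).
Σ p₁ᵢp₂ᵢ = 0.0030 + 0.0608 + 0.0024 + 0.0004 + 0.1824 + 0.0190 = 0.2680
Σp_1ᵢ² = 0.10² + 0.19² + 0.02² + 0.02² + 0.57² + 0.10² = 0.0100 + 0.0361 + 0.0004 + 0.0004 + 0.3249 + 0.0100 = 0.3818
Σp_2ᵢ² = 0.03² + 0.32² + 0.12² + 0.02² + 0.32² + 0.19² = 0.0009 + 0.1024 + 0.0144 + 0.0004 + 0.1024 + 0.0361 = 0.2566
O = 0.2680 / √(0.3818 × 0.2566) = 0.2680 / 0.31300 = 0.8562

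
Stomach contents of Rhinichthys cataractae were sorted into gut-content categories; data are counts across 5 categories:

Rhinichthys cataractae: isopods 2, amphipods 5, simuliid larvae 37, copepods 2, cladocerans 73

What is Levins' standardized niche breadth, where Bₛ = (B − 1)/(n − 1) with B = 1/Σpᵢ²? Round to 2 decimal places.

Proportions for Rhinichthys cataractae (n=119): 2/119=0.0168, 5/119=0.0420, 37/119=0.3109, 2/119=0.0168, 73/119=0.6134
Σpᵢ² = 0.0168² + 0.0420² + 0.3109² + 0.0168² + 0.6134² = 0.000282 + 0.001764 + 0.096659 + 0.000282 + 0.376260 = 0.475247
B = 1 / 0.475247 = 2.1042
Bₛ = (B − 1)/(n − 1) = (2.1042 − 1)/(5 − 1) = 1.1042/4 = 0.2761

0.28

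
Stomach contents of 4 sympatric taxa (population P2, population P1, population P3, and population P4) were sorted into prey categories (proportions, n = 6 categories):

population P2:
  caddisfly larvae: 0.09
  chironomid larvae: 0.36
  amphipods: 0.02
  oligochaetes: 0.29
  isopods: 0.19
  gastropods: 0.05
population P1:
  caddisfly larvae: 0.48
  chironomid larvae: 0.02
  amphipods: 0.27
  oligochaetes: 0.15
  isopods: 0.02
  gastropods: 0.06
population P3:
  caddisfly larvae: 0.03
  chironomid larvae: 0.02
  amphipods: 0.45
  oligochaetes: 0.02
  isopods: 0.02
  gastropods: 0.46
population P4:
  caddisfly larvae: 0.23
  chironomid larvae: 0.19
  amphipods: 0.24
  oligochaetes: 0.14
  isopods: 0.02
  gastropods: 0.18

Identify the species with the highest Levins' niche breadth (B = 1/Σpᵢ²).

population P4

Σp_P2ᵢ² = 0.09² + 0.36² + 0.02² + 0.29² + 0.19² + 0.05² = 0.0081 + 0.1296 + 0.0004 + 0.0841 + 0.0361 + 0.0025 = 0.2608
B_P2 = 1 / 0.2608 = 3.8344
Σp_P1ᵢ² = 0.48² + 0.02² + 0.27² + 0.15² + 0.02² + 0.06² = 0.2304 + 0.0004 + 0.0729 + 0.0225 + 0.0004 + 0.0036 = 0.3302
B_P1 = 1 / 0.3302 = 3.0285
Σp_P3ᵢ² = 0.03² + 0.02² + 0.45² + 0.02² + 0.02² + 0.46² = 0.0009 + 0.0004 + 0.2025 + 0.0004 + 0.0004 + 0.2116 = 0.4162
B_P3 = 1 / 0.4162 = 2.4027
Σp_P4ᵢ² = 0.23² + 0.19² + 0.24² + 0.14² + 0.02² + 0.18² = 0.0529 + 0.0361 + 0.0576 + 0.0196 + 0.0004 + 0.0324 = 0.1990
B_P4 = 1 / 0.1990 = 5.0251
Highest B → broadest niche (most generalist): population P4 (B = 5.03).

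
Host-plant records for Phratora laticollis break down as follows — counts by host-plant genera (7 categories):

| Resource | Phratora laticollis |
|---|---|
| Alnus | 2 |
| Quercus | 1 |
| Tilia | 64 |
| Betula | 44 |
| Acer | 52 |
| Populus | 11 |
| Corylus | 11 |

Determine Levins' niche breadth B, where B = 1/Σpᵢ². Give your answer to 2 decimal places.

3.81

Proportions for Phratora laticollis (n=185): 2/185=0.0108, 1/185=0.0054, 64/185=0.3459, 44/185=0.2378, 52/185=0.2811, 11/185=0.0595, 11/185=0.0595
Σpᵢ² = 0.0108² + 0.0054² + 0.3459² + 0.2378² + 0.2811² + 0.0595² + 0.0595² = 0.000117 + 0.000029 + 0.119647 + 0.056549 + 0.079017 + 0.003540 + 0.003540 = 0.262439
B = 1 / 0.262439 = 3.8104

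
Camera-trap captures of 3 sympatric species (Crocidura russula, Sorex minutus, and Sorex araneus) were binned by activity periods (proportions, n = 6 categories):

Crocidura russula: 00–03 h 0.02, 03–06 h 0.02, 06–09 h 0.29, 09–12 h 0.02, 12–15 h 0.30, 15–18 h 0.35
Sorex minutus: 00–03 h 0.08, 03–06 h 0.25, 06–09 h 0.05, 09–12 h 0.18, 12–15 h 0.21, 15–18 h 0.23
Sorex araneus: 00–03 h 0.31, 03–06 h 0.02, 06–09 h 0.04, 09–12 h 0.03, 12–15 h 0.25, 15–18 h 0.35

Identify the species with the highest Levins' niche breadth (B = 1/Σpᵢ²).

Σp_russᵢ² = 0.02² + 0.02² + 0.29² + 0.02² + 0.30² + 0.35² = 0.0004 + 0.0004 + 0.0841 + 0.0004 + 0.0900 + 0.1225 = 0.2978
B_russ = 1 / 0.2978 = 3.3580
Σp_minuᵢ² = 0.08² + 0.25² + 0.05² + 0.18² + 0.21² + 0.23² = 0.0064 + 0.0625 + 0.0025 + 0.0324 + 0.0441 + 0.0529 = 0.2008
B_minu = 1 / 0.2008 = 4.9801
Σp_aranᵢ² = 0.31² + 0.02² + 0.04² + 0.03² + 0.25² + 0.35² = 0.0961 + 0.0004 + 0.0016 + 0.0009 + 0.0625 + 0.1225 = 0.2840
B_aran = 1 / 0.2840 = 3.5211
Highest B → broadest niche (most generalist): Sorex minutus (B = 4.98).

Sorex minutus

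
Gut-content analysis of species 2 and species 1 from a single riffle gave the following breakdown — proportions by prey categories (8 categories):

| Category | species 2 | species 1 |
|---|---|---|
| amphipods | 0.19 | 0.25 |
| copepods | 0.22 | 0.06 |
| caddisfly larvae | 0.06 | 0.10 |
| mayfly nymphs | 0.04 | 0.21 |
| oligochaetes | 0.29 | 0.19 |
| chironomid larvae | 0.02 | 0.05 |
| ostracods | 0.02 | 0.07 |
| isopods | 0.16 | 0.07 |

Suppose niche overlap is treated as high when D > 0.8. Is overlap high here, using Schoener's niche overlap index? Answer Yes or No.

No

Σ|p₁ᵢ − p₂ᵢ| = 0.06 + 0.16 + 0.04 + 0.17 + 0.10 + 0.03 + 0.05 + 0.09 = 0.70
D = 1 − ½ × 0.70 = 1 − 0.350 = 0.6500
D = 0.6500 < 0.8 → No.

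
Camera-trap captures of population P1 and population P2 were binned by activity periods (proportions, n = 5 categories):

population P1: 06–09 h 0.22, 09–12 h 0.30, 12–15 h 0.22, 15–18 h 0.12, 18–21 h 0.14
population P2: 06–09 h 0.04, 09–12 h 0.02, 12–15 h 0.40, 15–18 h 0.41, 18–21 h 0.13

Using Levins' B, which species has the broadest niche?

Σp_P1ᵢ² = 0.22² + 0.30² + 0.22² + 0.12² + 0.14² = 0.0484 + 0.0900 + 0.0484 + 0.0144 + 0.0196 = 0.2208
B_P1 = 1 / 0.2208 = 4.5290
Σp_P2ᵢ² = 0.04² + 0.02² + 0.40² + 0.41² + 0.13² = 0.0016 + 0.0004 + 0.1600 + 0.1681 + 0.0169 = 0.3470
B_P2 = 1 / 0.3470 = 2.8818
Highest B → broadest niche (most generalist): population P1 (B = 4.53).

population P1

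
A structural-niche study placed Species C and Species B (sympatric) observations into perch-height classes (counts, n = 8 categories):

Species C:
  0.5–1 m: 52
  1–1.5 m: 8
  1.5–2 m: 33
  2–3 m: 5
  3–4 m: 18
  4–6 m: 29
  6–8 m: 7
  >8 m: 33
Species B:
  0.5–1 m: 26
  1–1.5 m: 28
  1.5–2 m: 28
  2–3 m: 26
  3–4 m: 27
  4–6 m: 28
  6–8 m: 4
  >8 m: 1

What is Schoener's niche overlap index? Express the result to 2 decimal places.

Proportions for Species C (n=185): 52/185=0.2811, 8/185=0.0432, 33/185=0.1784, 5/185=0.0270, 18/185=0.0973, 29/185=0.1568, 7/185=0.0378, 33/185=0.1784
Proportions for Species B (n=168): 26/168=0.1548, 28/168=0.1667, 28/168=0.1667, 26/168=0.1548, 27/168=0.1607, 28/168=0.1667, 4/168=0.0238, 1/168=0.0060
Σ|p₁ᵢ − p₂ᵢ| = 0.1263 + 0.1235 + 0.0117 + 0.1278 + 0.0634 + 0.0099 + 0.0140 + 0.1724 = 0.6490
D = 1 − ½ × 0.6490 = 1 − 0.32450 = 0.67550

0.68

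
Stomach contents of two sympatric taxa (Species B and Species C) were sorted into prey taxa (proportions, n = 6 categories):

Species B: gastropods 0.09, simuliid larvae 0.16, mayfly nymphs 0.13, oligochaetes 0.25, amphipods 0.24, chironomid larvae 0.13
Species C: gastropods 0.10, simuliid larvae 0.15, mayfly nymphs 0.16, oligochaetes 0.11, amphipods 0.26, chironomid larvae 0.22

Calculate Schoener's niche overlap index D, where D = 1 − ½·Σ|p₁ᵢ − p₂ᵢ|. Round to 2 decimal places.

Σ|p₁ᵢ − p₂ᵢ| = 0.01 + 0.01 + 0.03 + 0.14 + 0.02 + 0.09 = 0.30
D = 1 − ½ × 0.30 = 1 − 0.150 = 0.8500

0.85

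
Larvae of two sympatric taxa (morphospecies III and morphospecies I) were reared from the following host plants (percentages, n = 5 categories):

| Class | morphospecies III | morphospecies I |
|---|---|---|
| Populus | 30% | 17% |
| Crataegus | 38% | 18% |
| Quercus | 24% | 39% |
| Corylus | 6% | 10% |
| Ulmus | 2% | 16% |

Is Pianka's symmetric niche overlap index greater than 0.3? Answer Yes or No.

Convert percentages to proportions (divide by 100).
Σ p₁ᵢp₂ᵢ = 0.0510 + 0.0684 + 0.0936 + 0.0060 + 0.0032 = 0.2222
Σp_1ᵢ² = 0.30² + 0.38² + 0.24² + 0.06² + 0.02² = 0.0900 + 0.1444 + 0.0576 + 0.0036 + 0.0004 = 0.2960
Σp_2ᵢ² = 0.17² + 0.18² + 0.39² + 0.10² + 0.16² = 0.0289 + 0.0324 + 0.1521 + 0.0100 + 0.0256 = 0.2490
O = 0.2222 / √(0.2960 × 0.2490) = 0.2222 / 0.27148 = 0.8185
O = 0.8185 > 0.3 → Yes.

Yes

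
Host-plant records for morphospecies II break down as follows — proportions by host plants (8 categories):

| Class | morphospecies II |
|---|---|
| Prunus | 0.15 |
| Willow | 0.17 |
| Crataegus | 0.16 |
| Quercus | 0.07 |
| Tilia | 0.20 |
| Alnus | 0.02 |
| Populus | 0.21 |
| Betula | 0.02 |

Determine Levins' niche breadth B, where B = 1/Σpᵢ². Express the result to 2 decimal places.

Σpᵢ² = 0.15² + 0.17² + 0.16² + 0.07² + 0.20² + 0.02² + 0.21² + 0.02² = 0.0225 + 0.0289 + 0.0256 + 0.0049 + 0.0400 + 0.0004 + 0.0441 + 0.0004 = 0.1668
B = 1 / 0.1668 = 5.9952

6.00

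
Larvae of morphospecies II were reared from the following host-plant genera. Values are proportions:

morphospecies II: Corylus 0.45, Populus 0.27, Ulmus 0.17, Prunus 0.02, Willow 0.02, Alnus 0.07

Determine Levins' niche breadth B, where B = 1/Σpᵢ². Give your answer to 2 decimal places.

Σpᵢ² = 0.45² + 0.27² + 0.17² + 0.02² + 0.02² + 0.07² = 0.2025 + 0.0729 + 0.0289 + 0.0004 + 0.0004 + 0.0049 = 0.3100
B = 1 / 0.3100 = 3.2258

3.23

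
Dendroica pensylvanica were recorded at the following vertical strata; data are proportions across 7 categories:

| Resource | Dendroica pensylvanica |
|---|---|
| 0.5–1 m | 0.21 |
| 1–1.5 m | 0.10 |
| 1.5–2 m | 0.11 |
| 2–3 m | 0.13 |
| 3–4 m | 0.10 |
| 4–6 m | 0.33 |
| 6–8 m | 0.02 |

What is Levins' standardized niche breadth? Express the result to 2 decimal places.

0.66

Σpᵢ² = 0.21² + 0.10² + 0.11² + 0.13² + 0.10² + 0.33² + 0.02² = 0.0441 + 0.0100 + 0.0121 + 0.0169 + 0.0100 + 0.1089 + 0.0004 = 0.2024
B = 1 / 0.2024 = 4.9407
Bₛ = (B − 1)/(n − 1) = (4.9407 − 1)/(7 − 1) = 3.9407/6 = 0.6568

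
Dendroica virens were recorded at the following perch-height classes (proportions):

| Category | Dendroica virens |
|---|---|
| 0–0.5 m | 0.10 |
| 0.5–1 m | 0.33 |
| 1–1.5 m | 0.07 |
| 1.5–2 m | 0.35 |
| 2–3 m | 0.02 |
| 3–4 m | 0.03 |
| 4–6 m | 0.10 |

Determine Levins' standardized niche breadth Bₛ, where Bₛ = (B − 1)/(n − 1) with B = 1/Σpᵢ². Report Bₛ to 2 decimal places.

0.48

Σpᵢ² = 0.10² + 0.33² + 0.07² + 0.35² + 0.02² + 0.03² + 0.10² = 0.0100 + 0.1089 + 0.0049 + 0.1225 + 0.0004 + 0.0009 + 0.0100 = 0.2576
B = 1 / 0.2576 = 3.8820
Bₛ = (B − 1)/(n − 1) = (3.8820 − 1)/(7 − 1) = 2.8820/6 = 0.4803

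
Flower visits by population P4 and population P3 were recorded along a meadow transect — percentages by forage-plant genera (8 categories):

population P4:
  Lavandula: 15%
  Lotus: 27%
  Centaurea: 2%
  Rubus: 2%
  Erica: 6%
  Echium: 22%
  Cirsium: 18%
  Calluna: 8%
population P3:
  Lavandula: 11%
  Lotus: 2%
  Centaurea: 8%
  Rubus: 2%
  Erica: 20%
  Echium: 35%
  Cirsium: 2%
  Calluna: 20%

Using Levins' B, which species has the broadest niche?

population P4

Convert percentages to proportions (divide by 100).
Σp_P4ᵢ² = 0.15² + 0.27² + 0.02² + 0.02² + 0.06² + 0.22² + 0.18² + 0.08² = 0.0225 + 0.0729 + 0.0004 + 0.0004 + 0.0036 + 0.0484 + 0.0324 + 0.0064 = 0.1870
B_P4 = 1 / 0.1870 = 5.3476
Σp_P3ᵢ² = 0.11² + 0.02² + 0.08² + 0.02² + 0.20² + 0.35² + 0.02² + 0.20² = 0.0121 + 0.0004 + 0.0064 + 0.0004 + 0.0400 + 0.1225 + 0.0004 + 0.0400 = 0.2222
B_P3 = 1 / 0.2222 = 4.5005
Highest B → broadest niche (most generalist): population P4 (B = 5.35).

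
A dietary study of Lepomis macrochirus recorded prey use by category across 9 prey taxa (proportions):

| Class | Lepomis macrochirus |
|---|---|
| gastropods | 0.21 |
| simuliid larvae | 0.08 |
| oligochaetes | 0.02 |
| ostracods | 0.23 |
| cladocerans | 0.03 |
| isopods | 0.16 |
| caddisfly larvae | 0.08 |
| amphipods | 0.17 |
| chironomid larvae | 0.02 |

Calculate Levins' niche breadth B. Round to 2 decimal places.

Σpᵢ² = 0.21² + 0.08² + 0.02² + 0.23² + 0.03² + 0.16² + 0.08² + 0.17² + 0.02² = 0.0441 + 0.0064 + 0.0004 + 0.0529 + 0.0009 + 0.0256 + 0.0064 + 0.0289 + 0.0004 = 0.1660
B = 1 / 0.1660 = 6.0241

6.02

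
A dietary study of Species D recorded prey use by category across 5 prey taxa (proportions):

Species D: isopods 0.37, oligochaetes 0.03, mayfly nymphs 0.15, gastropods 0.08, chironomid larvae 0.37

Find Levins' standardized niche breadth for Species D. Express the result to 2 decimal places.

Σpᵢ² = 0.37² + 0.03² + 0.15² + 0.08² + 0.37² = 0.1369 + 0.0009 + 0.0225 + 0.0064 + 0.1369 = 0.3036
B = 1 / 0.3036 = 3.2938
Bₛ = (B − 1)/(n − 1) = (3.2938 − 1)/(5 − 1) = 2.2938/4 = 0.5735

0.57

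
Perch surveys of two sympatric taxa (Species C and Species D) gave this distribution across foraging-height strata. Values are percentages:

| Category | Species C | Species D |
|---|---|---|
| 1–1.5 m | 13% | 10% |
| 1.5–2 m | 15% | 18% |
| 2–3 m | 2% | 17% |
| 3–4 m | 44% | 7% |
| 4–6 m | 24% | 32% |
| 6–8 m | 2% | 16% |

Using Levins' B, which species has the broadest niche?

Species D

Convert percentages to proportions (divide by 100).
Σp_Cᵢ² = 0.13² + 0.15² + 0.02² + 0.44² + 0.24² + 0.02² = 0.0169 + 0.0225 + 0.0004 + 0.1936 + 0.0576 + 0.0004 = 0.2914
B_C = 1 / 0.2914 = 3.4317
Σp_Dᵢ² = 0.10² + 0.18² + 0.17² + 0.07² + 0.32² + 0.16² = 0.0100 + 0.0324 + 0.0289 + 0.0049 + 0.1024 + 0.0256 = 0.2042
B_D = 1 / 0.2042 = 4.8972
Highest B → broadest niche (most generalist): Species D (B = 4.90).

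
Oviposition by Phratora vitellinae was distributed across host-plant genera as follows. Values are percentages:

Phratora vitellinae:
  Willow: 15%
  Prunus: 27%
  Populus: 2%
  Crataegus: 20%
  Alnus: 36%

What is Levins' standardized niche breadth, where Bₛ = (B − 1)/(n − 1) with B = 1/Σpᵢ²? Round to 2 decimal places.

Convert percentages to proportions (divide by 100).
Σpᵢ² = 0.15² + 0.27² + 0.02² + 0.20² + 0.36² = 0.0225 + 0.0729 + 0.0004 + 0.0400 + 0.1296 = 0.2654
B = 1 / 0.2654 = 3.7679
Bₛ = (B − 1)/(n − 1) = (3.7679 − 1)/(5 − 1) = 2.7679/4 = 0.6920

0.69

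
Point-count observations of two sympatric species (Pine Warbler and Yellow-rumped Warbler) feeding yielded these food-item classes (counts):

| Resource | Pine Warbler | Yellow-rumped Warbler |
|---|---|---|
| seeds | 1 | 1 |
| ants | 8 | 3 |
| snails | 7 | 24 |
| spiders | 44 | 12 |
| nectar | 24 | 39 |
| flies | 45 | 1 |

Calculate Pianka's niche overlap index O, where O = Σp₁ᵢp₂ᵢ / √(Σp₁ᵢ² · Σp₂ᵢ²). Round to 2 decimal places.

0.53

Proportions for Pine Warbler (n=129): 1/129=0.0078, 8/129=0.0620, 7/129=0.0543, 44/129=0.3411, 24/129=0.1860, 45/129=0.3488
Proportions for Yellow-rumped Warbler (n=80): 1/80=0.0125, 3/80=0.0375, 24/80=0.3000, 12/80=0.1500, 39/80=0.4875, 1/80=0.0125
Σ p₁ᵢp₂ᵢ = 0.000098 + 0.002325 + 0.016290 + 0.051165 + 0.090675 + 0.004360 = 0.164913
Σp_1ᵢ² = 0.0078² + 0.0620² + 0.0543² + 0.3411² + 0.1860² + 0.3488² = 0.000061 + 0.003844 + 0.002948 + 0.116349 + 0.034596 + 0.121661 = 0.279459
Σp_2ᵢ² = 0.0125² + 0.0375² + 0.3000² + 0.1500² + 0.4875² + 0.0125² = 0.000156 + 0.001406 + 0.090000 + 0.022500 + 0.237656 + 0.000156 = 0.351874
O = 0.164913 / √(0.279459 × 0.351874) = 0.164913 / 0.3135831 = 0.5259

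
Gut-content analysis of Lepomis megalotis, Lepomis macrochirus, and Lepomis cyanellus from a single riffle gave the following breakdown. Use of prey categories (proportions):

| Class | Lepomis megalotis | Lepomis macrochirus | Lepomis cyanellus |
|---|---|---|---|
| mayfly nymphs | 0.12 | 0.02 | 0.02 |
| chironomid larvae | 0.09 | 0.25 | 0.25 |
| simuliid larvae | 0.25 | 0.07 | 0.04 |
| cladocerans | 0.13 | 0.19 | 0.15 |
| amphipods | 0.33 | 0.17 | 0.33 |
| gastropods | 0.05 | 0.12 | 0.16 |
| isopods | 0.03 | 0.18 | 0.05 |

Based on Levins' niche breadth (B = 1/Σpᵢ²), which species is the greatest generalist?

Lepomis macrochirus

Σp_megaᵢ² = 0.12² + 0.09² + 0.25² + 0.13² + 0.33² + 0.05² + 0.03² = 0.0144 + 0.0081 + 0.0625 + 0.0169 + 0.1089 + 0.0025 + 0.0009 = 0.2142
B_mega = 1 / 0.2142 = 4.6685
Σp_macrᵢ² = 0.02² + 0.25² + 0.07² + 0.19² + 0.17² + 0.12² + 0.18² = 0.0004 + 0.0625 + 0.0049 + 0.0361 + 0.0289 + 0.0144 + 0.0324 = 0.1796
B_macr = 1 / 0.1796 = 5.5679
Σp_cyanᵢ² = 0.02² + 0.25² + 0.04² + 0.15² + 0.33² + 0.16² + 0.05² = 0.0004 + 0.0625 + 0.0016 + 0.0225 + 0.1089 + 0.0256 + 0.0025 = 0.2240
B_cyan = 1 / 0.2240 = 4.4643
Highest B → broadest niche (most generalist): Lepomis macrochirus (B = 5.57).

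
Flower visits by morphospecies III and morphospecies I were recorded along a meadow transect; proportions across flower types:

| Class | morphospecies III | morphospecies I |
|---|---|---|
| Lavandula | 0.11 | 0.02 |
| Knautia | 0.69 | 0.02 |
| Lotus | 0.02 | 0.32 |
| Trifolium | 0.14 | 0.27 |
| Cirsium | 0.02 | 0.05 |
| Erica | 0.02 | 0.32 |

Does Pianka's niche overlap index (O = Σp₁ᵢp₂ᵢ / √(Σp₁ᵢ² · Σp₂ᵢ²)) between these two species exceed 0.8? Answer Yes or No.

No

Σ p₁ᵢp₂ᵢ = 0.0022 + 0.0138 + 0.0064 + 0.0378 + 0.0010 + 0.0064 = 0.0676
Σp_1ᵢ² = 0.11² + 0.69² + 0.02² + 0.14² + 0.02² + 0.02² = 0.0121 + 0.4761 + 0.0004 + 0.0196 + 0.0004 + 0.0004 = 0.5090
Σp_2ᵢ² = 0.02² + 0.02² + 0.32² + 0.27² + 0.05² + 0.32² = 0.0004 + 0.0004 + 0.1024 + 0.0729 + 0.0025 + 0.1024 = 0.2810
O = 0.0676 / √(0.5090 × 0.2810) = 0.0676 / 0.37819 = 0.1787
O = 0.1787 < 0.8 → No.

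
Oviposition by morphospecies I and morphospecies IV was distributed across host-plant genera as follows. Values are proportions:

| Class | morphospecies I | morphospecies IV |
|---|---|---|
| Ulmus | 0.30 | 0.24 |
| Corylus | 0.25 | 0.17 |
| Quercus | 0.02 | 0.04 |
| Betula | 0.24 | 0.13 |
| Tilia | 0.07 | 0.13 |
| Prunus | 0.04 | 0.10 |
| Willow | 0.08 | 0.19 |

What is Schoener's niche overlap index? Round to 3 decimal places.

Σ|p₁ᵢ − p₂ᵢ| = 0.06 + 0.08 + 0.02 + 0.11 + 0.06 + 0.06 + 0.11 = 0.50
D = 1 − ½ × 0.50 = 1 − 0.250 = 0.75000

0.750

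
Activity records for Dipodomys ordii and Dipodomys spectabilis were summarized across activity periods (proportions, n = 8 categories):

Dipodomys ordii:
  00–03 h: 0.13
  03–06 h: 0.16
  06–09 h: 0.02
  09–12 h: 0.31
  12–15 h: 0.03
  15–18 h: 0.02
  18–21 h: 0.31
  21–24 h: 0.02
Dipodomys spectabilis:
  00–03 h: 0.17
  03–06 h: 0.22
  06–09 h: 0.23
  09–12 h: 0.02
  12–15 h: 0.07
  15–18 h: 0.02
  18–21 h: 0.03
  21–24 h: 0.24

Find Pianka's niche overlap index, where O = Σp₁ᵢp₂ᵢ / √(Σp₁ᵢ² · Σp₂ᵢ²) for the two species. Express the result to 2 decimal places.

0.39

Σ p₁ᵢp₂ᵢ = 0.0221 + 0.0352 + 0.0046 + 0.0062 + 0.0021 + 0.0004 + 0.0093 + 0.0048 = 0.0847
Σp_1ᵢ² = 0.13² + 0.16² + 0.02² + 0.31² + 0.03² + 0.02² + 0.31² + 0.02² = 0.0169 + 0.0256 + 0.0004 + 0.0961 + 0.0009 + 0.0004 + 0.0961 + 0.0004 = 0.2368
Σp_2ᵢ² = 0.17² + 0.22² + 0.23² + 0.02² + 0.07² + 0.02² + 0.03² + 0.24² = 0.0289 + 0.0484 + 0.0529 + 0.0004 + 0.0049 + 0.0004 + 0.0009 + 0.0576 = 0.1944
O = 0.0847 / √(0.2368 × 0.1944) = 0.0847 / 0.21456 = 0.3948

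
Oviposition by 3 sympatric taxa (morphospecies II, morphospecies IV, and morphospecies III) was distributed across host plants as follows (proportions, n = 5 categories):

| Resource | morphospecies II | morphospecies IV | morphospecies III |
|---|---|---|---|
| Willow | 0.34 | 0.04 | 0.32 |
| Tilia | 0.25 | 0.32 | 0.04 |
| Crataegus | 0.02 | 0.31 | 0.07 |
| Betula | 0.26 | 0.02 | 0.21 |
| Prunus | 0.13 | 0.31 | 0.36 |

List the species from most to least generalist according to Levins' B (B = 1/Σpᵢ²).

Σp_IIᵢ² = 0.34² + 0.25² + 0.02² + 0.26² + 0.13² = 0.1156 + 0.0625 + 0.0004 + 0.0676 + 0.0169 = 0.2630
B_II = 1 / 0.2630 = 3.8023
Σp_IVᵢ² = 0.04² + 0.32² + 0.31² + 0.02² + 0.31² = 0.0016 + 0.1024 + 0.0961 + 0.0004 + 0.0961 = 0.2966
B_IV = 1 / 0.2966 = 3.3715
Σp_IIIᵢ² = 0.32² + 0.04² + 0.07² + 0.21² + 0.36² = 0.1024 + 0.0016 + 0.0049 + 0.0441 + 0.1296 = 0.2826
B_III = 1 / 0.2826 = 3.5386
Ranking by B (broadest → narrowest): morphospecies II (3.80) > morphospecies III (3.54) > morphospecies IV (3.37)

morphospecies II > morphospecies III > morphospecies IV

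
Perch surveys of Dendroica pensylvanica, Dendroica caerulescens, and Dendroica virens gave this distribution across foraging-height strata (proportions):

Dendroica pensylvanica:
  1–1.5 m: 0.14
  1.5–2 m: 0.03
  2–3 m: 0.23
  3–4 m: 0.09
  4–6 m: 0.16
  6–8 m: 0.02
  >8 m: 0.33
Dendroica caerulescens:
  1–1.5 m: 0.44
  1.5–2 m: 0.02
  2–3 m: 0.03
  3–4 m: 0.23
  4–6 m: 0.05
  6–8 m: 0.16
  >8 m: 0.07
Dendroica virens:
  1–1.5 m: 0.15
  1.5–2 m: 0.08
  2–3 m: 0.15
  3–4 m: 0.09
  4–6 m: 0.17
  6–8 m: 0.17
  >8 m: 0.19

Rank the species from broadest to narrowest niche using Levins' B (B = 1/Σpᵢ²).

Dendroica virens > Dendroica pensylvanica > Dendroica caerulescens

Σp_pensᵢ² = 0.14² + 0.03² + 0.23² + 0.09² + 0.16² + 0.02² + 0.33² = 0.0196 + 0.0009 + 0.0529 + 0.0081 + 0.0256 + 0.0004 + 0.1089 = 0.2164
B_pens = 1 / 0.2164 = 4.6211
Σp_caerᵢ² = 0.44² + 0.02² + 0.03² + 0.23² + 0.05² + 0.16² + 0.07² = 0.1936 + 0.0004 + 0.0009 + 0.0529 + 0.0025 + 0.0256 + 0.0049 = 0.2808
B_caer = 1 / 0.2808 = 3.5613
Σp_vireᵢ² = 0.15² + 0.08² + 0.15² + 0.09² + 0.17² + 0.17² + 0.19² = 0.0225 + 0.0064 + 0.0225 + 0.0081 + 0.0289 + 0.0289 + 0.0361 = 0.1534
B_vire = 1 / 0.1534 = 6.5189
Ranking by B (broadest → narrowest): Dendroica virens (6.52) > Dendroica pensylvanica (4.62) > Dendroica caerulescens (3.56)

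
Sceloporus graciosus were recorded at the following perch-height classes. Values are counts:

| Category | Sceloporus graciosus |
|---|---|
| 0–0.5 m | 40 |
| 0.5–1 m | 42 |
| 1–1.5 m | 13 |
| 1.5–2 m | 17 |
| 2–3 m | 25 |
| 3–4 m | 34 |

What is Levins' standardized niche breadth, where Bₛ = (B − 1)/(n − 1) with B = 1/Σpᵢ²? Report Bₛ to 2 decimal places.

Proportions for Sceloporus graciosus (n=171): 40/171=0.2339, 42/171=0.2456, 13/171=0.0760, 17/171=0.0994, 25/171=0.1462, 34/171=0.1988
Σpᵢ² = 0.2339² + 0.2456² + 0.0760² + 0.0994² + 0.1462² + 0.1988² = 0.054709 + 0.060319 + 0.005776 + 0.009880 + 0.021374 + 0.039521 = 0.191579
B = 1 / 0.191579 = 5.2198
Bₛ = (B − 1)/(n − 1) = (5.2198 − 1)/(6 − 1) = 4.2198/5 = 0.8440

0.84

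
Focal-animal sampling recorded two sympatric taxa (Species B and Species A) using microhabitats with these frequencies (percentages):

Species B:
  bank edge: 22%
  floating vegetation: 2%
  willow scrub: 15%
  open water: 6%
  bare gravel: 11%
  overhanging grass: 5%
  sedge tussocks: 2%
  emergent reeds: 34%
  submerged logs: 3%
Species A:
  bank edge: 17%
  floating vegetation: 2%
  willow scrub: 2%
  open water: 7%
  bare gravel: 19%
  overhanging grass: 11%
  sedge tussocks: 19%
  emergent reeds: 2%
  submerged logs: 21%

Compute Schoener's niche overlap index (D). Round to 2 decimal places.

0.50

Convert percentages to proportions (divide by 100).
Σ|p₁ᵢ − p₂ᵢ| = 0.05 + 0.00 + 0.13 + 0.01 + 0.08 + 0.06 + 0.17 + 0.32 + 0.18 = 1.00
D = 1 − ½ × 1.00 = 1 − 0.500 = 0.5000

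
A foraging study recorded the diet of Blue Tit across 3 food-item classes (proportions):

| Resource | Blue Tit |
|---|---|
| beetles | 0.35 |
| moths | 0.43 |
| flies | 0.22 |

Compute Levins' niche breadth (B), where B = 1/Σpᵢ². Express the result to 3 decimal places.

2.811

Σpᵢ² = 0.35² + 0.43² + 0.22² = 0.1225 + 0.1849 + 0.0484 = 0.3558
B = 1 / 0.3558 = 2.81057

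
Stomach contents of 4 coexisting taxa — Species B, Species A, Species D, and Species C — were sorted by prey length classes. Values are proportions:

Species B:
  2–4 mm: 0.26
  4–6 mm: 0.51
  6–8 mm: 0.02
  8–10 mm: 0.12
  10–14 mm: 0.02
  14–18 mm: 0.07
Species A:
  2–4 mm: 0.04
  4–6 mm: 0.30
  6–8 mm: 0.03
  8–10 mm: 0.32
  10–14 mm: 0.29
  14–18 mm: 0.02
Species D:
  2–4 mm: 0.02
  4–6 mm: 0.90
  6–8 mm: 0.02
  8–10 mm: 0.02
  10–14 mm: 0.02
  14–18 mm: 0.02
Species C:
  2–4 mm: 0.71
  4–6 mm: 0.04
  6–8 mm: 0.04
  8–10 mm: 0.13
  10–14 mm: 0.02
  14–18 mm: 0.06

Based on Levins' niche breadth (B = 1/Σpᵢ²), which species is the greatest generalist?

Species A

Σp_Bᵢ² = 0.26² + 0.51² + 0.02² + 0.12² + 0.02² + 0.07² = 0.0676 + 0.2601 + 0.0004 + 0.0144 + 0.0004 + 0.0049 = 0.3478
B_B = 1 / 0.3478 = 2.8752
Σp_Aᵢ² = 0.04² + 0.30² + 0.03² + 0.32² + 0.29² + 0.02² = 0.0016 + 0.0900 + 0.0009 + 0.1024 + 0.0841 + 0.0004 = 0.2794
B_A = 1 / 0.2794 = 3.5791
Σp_Dᵢ² = 0.02² + 0.90² + 0.02² + 0.02² + 0.02² + 0.02² = 0.0004 + 0.8100 + 0.0004 + 0.0004 + 0.0004 + 0.0004 = 0.8120
B_D = 1 / 0.8120 = 1.2315
Σp_Cᵢ² = 0.71² + 0.04² + 0.04² + 0.13² + 0.02² + 0.06² = 0.5041 + 0.0016 + 0.0016 + 0.0169 + 0.0004 + 0.0036 = 0.5282
B_C = 1 / 0.5282 = 1.8932
Highest B → broadest niche (most generalist): Species A (B = 3.58).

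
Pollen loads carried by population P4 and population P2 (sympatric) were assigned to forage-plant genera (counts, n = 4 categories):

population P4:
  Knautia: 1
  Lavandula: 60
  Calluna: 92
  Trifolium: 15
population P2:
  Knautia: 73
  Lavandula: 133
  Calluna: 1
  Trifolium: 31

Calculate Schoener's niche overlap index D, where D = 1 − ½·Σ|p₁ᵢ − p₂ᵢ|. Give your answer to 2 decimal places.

Proportions for population P4 (n=168): 1/168=0.0060, 60/168=0.3571, 92/168=0.5476, 15/168=0.0893
Proportions for population P2 (n=238): 73/238=0.3067, 133/238=0.5588, 1/238=0.0042, 31/238=0.1303
Σ|p₁ᵢ − p₂ᵢ| = 0.3007 + 0.2017 + 0.5434 + 0.0410 = 1.0868
D = 1 − ½ × 1.0868 = 1 − 0.54340 = 0.45660

0.46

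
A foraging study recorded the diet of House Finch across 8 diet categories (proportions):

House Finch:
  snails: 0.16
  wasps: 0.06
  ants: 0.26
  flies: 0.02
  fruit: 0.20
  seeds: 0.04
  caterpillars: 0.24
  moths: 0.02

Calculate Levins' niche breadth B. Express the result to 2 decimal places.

Σpᵢ² = 0.16² + 0.06² + 0.26² + 0.02² + 0.20² + 0.04² + 0.24² + 0.02² = 0.0256 + 0.0036 + 0.0676 + 0.0004 + 0.0400 + 0.0016 + 0.0576 + 0.0004 = 0.1968
B = 1 / 0.1968 = 5.0813

5.08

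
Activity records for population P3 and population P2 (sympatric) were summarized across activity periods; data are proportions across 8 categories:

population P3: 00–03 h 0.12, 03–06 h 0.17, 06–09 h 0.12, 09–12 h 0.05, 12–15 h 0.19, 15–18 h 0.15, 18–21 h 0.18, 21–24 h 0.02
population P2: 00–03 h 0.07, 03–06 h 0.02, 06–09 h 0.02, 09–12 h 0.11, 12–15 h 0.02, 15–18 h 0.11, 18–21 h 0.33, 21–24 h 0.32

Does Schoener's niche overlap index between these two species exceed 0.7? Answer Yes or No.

Σ|p₁ᵢ − p₂ᵢ| = 0.05 + 0.15 + 0.10 + 0.06 + 0.17 + 0.04 + 0.15 + 0.30 = 1.02
D = 1 − ½ × 1.02 = 1 − 0.510 = 0.4900
D = 0.4900 < 0.7 → No.

No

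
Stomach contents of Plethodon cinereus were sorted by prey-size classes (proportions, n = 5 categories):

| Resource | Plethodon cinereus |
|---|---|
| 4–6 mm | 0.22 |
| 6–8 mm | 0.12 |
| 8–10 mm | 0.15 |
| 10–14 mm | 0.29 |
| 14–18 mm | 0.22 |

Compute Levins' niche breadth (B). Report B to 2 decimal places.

Σpᵢ² = 0.22² + 0.12² + 0.15² + 0.29² + 0.22² = 0.0484 + 0.0144 + 0.0225 + 0.0841 + 0.0484 = 0.2178
B = 1 / 0.2178 = 4.5914

4.59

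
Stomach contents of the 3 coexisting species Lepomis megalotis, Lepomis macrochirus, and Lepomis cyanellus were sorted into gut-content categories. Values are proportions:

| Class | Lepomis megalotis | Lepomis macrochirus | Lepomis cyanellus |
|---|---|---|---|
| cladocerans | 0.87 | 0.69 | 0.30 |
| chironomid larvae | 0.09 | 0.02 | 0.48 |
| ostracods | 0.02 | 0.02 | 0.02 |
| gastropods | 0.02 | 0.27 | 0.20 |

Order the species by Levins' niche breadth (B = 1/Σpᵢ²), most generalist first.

Σp_megaᵢ² = 0.87² + 0.09² + 0.02² + 0.02² = 0.7569 + 0.0081 + 0.0004 + 0.0004 = 0.7658
B_mega = 1 / 0.7658 = 1.3058
Σp_macrᵢ² = 0.69² + 0.02² + 0.02² + 0.27² = 0.4761 + 0.0004 + 0.0004 + 0.0729 = 0.5498
B_macr = 1 / 0.5498 = 1.8188
Σp_cyanᵢ² = 0.30² + 0.48² + 0.02² + 0.20² = 0.0900 + 0.2304 + 0.0004 + 0.0400 = 0.3608
B_cyan = 1 / 0.3608 = 2.7716
Ranking by B (broadest → narrowest): Lepomis cyanellus (2.77) > Lepomis macrochirus (1.82) > Lepomis megalotis (1.31)

Lepomis cyanellus > Lepomis macrochirus > Lepomis megalotis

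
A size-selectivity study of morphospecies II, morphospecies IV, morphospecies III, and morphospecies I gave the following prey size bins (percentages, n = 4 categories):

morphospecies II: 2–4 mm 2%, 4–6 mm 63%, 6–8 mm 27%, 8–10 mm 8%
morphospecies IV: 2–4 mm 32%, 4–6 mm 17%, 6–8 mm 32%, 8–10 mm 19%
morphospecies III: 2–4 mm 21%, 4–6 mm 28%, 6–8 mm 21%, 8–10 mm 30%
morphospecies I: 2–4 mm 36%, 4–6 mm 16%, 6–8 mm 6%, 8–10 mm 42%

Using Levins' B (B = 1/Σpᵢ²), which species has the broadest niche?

morphospecies III

Convert percentages to proportions (divide by 100).
Σp_IIᵢ² = 0.02² + 0.63² + 0.27² + 0.08² = 0.0004 + 0.3969 + 0.0729 + 0.0064 = 0.4766
B_II = 1 / 0.4766 = 2.0982
Σp_IVᵢ² = 0.32² + 0.17² + 0.32² + 0.19² = 0.1024 + 0.0289 + 0.1024 + 0.0361 = 0.2698
B_IV = 1 / 0.2698 = 3.7064
Σp_IIIᵢ² = 0.21² + 0.28² + 0.21² + 0.30² = 0.0441 + 0.0784 + 0.0441 + 0.0900 = 0.2566
B_III = 1 / 0.2566 = 3.8971
Σp_Iᵢ² = 0.36² + 0.16² + 0.06² + 0.42² = 0.1296 + 0.0256 + 0.0036 + 0.1764 = 0.3352
B_I = 1 / 0.3352 = 2.9833
Highest B → broadest niche (most generalist): morphospecies III (B = 3.90).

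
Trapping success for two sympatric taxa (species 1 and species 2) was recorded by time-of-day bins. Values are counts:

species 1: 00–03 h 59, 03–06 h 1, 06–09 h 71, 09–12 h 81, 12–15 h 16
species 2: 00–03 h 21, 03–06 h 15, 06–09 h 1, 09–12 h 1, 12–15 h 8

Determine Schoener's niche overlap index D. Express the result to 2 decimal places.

Proportions for species 1 (n=228): 59/228=0.2588, 1/228=0.0044, 71/228=0.3114, 81/228=0.3553, 16/228=0.0702
Proportions for species 2 (n=46): 21/46=0.4565, 15/46=0.3261, 1/46=0.0217, 1/46=0.0217, 8/46=0.1739
Σ|p₁ᵢ − p₂ᵢ| = 0.1977 + 0.3217 + 0.2897 + 0.3336 + 0.1037 = 1.2464
D = 1 − ½ × 1.2464 = 1 − 0.62320 = 0.37680

0.38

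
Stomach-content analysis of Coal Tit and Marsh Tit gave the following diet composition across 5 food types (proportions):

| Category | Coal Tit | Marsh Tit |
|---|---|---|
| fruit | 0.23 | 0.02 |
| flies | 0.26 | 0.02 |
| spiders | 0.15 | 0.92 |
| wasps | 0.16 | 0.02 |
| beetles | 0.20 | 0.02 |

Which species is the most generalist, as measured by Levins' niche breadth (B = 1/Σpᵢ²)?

Σp_Coalᵢ² = 0.23² + 0.26² + 0.15² + 0.16² + 0.20² = 0.0529 + 0.0676 + 0.0225 + 0.0256 + 0.0400 = 0.2086
B_Coal = 1 / 0.2086 = 4.7939
Σp_Marsᵢ² = 0.02² + 0.02² + 0.92² + 0.02² + 0.02² = 0.0004 + 0.0004 + 0.8464 + 0.0004 + 0.0004 = 0.8480
B_Mars = 1 / 0.8480 = 1.1792
Highest B → broadest niche (most generalist): Coal Tit (B = 4.79).

Coal Tit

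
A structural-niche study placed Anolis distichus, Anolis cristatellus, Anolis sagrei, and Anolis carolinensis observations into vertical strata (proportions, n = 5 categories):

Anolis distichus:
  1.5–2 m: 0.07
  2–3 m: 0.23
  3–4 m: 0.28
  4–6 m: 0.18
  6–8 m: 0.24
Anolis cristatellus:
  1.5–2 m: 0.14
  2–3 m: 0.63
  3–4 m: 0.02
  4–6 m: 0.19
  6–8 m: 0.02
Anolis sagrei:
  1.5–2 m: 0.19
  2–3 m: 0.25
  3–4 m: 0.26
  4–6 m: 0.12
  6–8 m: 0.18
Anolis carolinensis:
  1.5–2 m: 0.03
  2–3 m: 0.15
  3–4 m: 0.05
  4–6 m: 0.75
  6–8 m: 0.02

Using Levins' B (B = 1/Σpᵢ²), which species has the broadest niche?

Σp_distᵢ² = 0.07² + 0.23² + 0.28² + 0.18² + 0.24² = 0.0049 + 0.0529 + 0.0784 + 0.0324 + 0.0576 = 0.2262
B_dist = 1 / 0.2262 = 4.4209
Σp_crisᵢ² = 0.14² + 0.63² + 0.02² + 0.19² + 0.02² = 0.0196 + 0.3969 + 0.0004 + 0.0361 + 0.0004 = 0.4534
B_cris = 1 / 0.4534 = 2.2056
Σp_sagrᵢ² = 0.19² + 0.25² + 0.26² + 0.12² + 0.18² = 0.0361 + 0.0625 + 0.0676 + 0.0144 + 0.0324 = 0.2130
B_sagr = 1 / 0.2130 = 4.6948
Σp_caroᵢ² = 0.03² + 0.15² + 0.05² + 0.75² + 0.02² = 0.0009 + 0.0225 + 0.0025 + 0.5625 + 0.0004 = 0.5888
B_caro = 1 / 0.5888 = 1.6984
Highest B → broadest niche (most generalist): Anolis sagrei (B = 4.69).

Anolis sagrei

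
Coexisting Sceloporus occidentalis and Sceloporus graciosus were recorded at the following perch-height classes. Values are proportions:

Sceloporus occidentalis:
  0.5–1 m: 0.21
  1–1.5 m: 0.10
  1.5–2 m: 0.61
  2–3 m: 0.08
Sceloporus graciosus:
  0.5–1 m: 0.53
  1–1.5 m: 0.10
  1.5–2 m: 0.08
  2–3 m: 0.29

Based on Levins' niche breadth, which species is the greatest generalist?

Sceloporus graciosus

Σp_occiᵢ² = 0.21² + 0.10² + 0.61² + 0.08² = 0.0441 + 0.0100 + 0.3721 + 0.0064 = 0.4326
B_occi = 1 / 0.4326 = 2.3116
Σp_gracᵢ² = 0.53² + 0.10² + 0.08² + 0.29² = 0.2809 + 0.0100 + 0.0064 + 0.0841 = 0.3814
B_grac = 1 / 0.3814 = 2.6219
Highest B → broadest niche (most generalist): Sceloporus graciosus (B = 2.62).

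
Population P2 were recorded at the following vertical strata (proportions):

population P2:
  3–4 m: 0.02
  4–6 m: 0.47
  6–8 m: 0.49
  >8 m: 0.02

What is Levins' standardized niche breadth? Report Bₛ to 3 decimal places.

Σpᵢ² = 0.02² + 0.47² + 0.49² + 0.02² = 0.0004 + 0.2209 + 0.2401 + 0.0004 = 0.4618
B = 1 / 0.4618 = 2.16544
Bₛ = (B − 1)/(n − 1) = (2.16544 − 1)/(4 − 1) = 1.16544/3 = 0.38848

0.388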